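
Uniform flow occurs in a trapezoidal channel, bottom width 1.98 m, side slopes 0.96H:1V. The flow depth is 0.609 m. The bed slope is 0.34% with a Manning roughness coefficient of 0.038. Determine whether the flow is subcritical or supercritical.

subcritical

With bottom width b = 1.98 m and side slope z = 0.96: A = (b + zy)y = (1.98 + 0.96×0.609)×0.609 = 1.562 m²; P = b + 2y√(1+z²) = 1.98 + 2×0.609×1.386 = 3.668 m.
Hydraulic radius R = A/P = 1.562/3.668 = 0.4258 m.
V = (1/n) R^(2/3) √S = (1/0.038) × 0.4258^(2/3) × √0.0034 = 0.8684 m/s. Hydraulic depth D_h = A/T = 1.562/3.149 = 0.4959 m.
Froude number Fr = V/√(g·D_h) = 0.8684/√(9.81×0.4959) = 0.394, which is less than 1, so the flow is subcritical.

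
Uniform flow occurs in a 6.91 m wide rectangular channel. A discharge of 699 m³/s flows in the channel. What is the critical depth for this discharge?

y_c = 10.1 m

For a rectangular channel, critical depth y_c = (q²/g)^(1/3) where q = Q/b = 699/6.91 = 101.2 m²/s.
So y_c = (101.2²/9.81)^(1/3) = 10.1 m.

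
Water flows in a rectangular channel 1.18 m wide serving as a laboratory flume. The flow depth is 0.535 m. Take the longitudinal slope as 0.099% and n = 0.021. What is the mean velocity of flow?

Flow area A = b·y = 1.18 × 0.535 = 0.6313 m². Wetted perimeter P = b + 2y = 1.18 + 2×0.535 = 2.25 m.
Hydraulic radius R = A/P = 0.6313/2.25 = 0.2806 m.
From Manning's equation, V = (1/n) R^(2/3) S^(1/2) = (1/0.021) × 0.2806^(2/3) × 0.00099^(1/2) = 0.642 m/s.

V = 0.642 m/s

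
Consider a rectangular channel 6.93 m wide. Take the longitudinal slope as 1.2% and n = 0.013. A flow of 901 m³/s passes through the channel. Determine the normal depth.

Manning's equation rearranged: A R^(2/3) = nQ / (1·√S) = 0.013 × 901 / (√0.012) = 106.9.
Try y = 10.4 m: A R^(2/3) = 136.2 — over.
Try y = 8.47 m: A R^(2/3) = 106.9 — close enough.

y_n = 8.47 m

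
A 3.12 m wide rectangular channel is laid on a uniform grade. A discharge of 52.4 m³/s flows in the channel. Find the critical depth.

y_c = 3.06 m

For a rectangular channel, critical depth y_c = (q²/g)^(1/3) where q = Q/b = 52.4/3.12 = 16.79 m²/s.
So y_c = (16.79²/9.81)^(1/3) = 3.06 m.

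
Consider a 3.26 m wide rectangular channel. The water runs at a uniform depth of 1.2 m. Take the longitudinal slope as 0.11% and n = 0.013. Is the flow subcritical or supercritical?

Flow area A = b·y = 3.26 × 1.2 = 3.912 m². Wetted perimeter P = b + 2y = 3.26 + 2×1.2 = 5.66 m.
Hydraulic radius R = A/P = 3.912/5.66 = 0.6912 m.
V = (1/n) R^(2/3) √S = (1/0.013) × 0.6912^(2/3) × √0.0011 = 1.994 m/s. Hydraulic depth D_h = A/T = 3.912/3.26 = 1.2 m.
Froude number Fr = V/√(g·D_h) = 1.994/√(9.81×1.2) = 0.581, which is less than 1, so the flow is subcritical.

subcritical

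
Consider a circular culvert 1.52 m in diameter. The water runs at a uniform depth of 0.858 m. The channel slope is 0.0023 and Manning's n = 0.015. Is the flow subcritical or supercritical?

For a circular section of diameter D = 1.52 m at depth y = 0.858 m, the central angle is θ = 2 arccos(1 − 2y/D) = 3.4 rad. Then A = (D²/8)(θ − sin θ) = 1.056 m² and P = Dθ/2 = 2.584 m.
Hydraulic radius R = A/P = 1.056/2.584 = 0.4086 m.
V = (1/n) R^(2/3) √S = (1/0.015) × 0.4086^(2/3) × √0.0023 = 1.76 m/s. Hydraulic depth D_h = A/T = 1.056/1.507 = 0.7005 m.
Froude number Fr = V/√(g·D_h) = 1.76/√(9.81×0.7005) = 0.672, which is less than 1, so the flow is subcritical.

subcritical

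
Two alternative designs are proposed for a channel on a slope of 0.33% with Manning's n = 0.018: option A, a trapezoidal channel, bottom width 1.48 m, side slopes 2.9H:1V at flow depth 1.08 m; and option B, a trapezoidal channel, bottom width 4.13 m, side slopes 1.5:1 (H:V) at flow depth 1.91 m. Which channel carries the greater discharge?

Channel A: With bottom width b = 1.48 m and side slope z = 2.9: A = (b + zy)y = (1.48 + 2.9×1.08)×1.08 = 4.981 m²; P = b + 2y√(1+z²) = 1.48 + 2×1.08×3.068 = 8.106 m. Hydraulic radius R = A/P = 4.981/8.106 = 0.6145 m. Q_A = (1/0.018)·4.981·0.6145^(2/3)·√0.0033 = 11.49 m³/s.
Channel B: With bottom width b = 4.13 m and side slope z = 1.5: A = (b + zy)y = (4.13 + 1.5×1.91)×1.91 = 13.36 m²; P = b + 2y√(1+z²) = 4.13 + 2×1.91×1.803 = 11.02 m. Hydraulic radius R = A/P = 13.36/11.02 = 1.213 m. Q_B = (1/0.018)·13.36·1.213^(2/3)·√0.0033 = 48.49 m³/s.
Q_A = 11.49 m³/s vs Q_B = 48.49 m³/s, so channel B carries more.

channel B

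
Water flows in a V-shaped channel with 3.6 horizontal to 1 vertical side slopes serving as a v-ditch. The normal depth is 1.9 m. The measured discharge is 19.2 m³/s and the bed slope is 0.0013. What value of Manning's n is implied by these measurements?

For a triangular section with side slope z = 3.6: A = zy² = 3.6×1.9² = 13 m²; P = 2y√(1+z²) = 2×1.9×3.736 = 14.2 m.
Hydraulic radius R = A/P = 13/14.2 = 0.9153 m.
Rearranging Manning's equation: n = (1/Q) A R^(2/3) S^(1/2) = (1/19.2) × 13 × 0.9153^(2/3) × √0.0013 = 0.023.

n = 0.023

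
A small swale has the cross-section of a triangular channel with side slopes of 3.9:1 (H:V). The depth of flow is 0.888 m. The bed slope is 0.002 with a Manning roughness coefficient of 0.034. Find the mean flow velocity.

For a triangular section with side slope z = 3.9: A = zy² = 3.9×0.888² = 3.075 m²; P = 2y√(1+z²) = 2×0.888×4.026 = 7.15 m.
Hydraulic radius R = A/P = 3.075/7.15 = 0.4301 m.
From Manning's equation, V = (1/n) R^(2/3) S^(1/2) = (1/0.034) × 0.4301^(2/3) × 0.002^(1/2) = 0.749 m/s.

V = 0.749 m/s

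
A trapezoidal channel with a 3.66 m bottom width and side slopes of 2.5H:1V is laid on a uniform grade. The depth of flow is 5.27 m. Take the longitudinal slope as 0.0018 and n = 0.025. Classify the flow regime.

With bottom width b = 3.66 m and side slope z = 2.5: A = (b + zy)y = (3.66 + 2.5×5.27)×5.27 = 88.72 m²; P = b + 2y√(1+z²) = 3.66 + 2×5.27×2.693 = 32.04 m.
Hydraulic radius R = A/P = 88.72/32.04 = 2.769 m.
V = (1/n) R^(2/3) √S = (1/0.025) × 2.769^(2/3) × √0.0018 = 3.346 m/s. Hydraulic depth D_h = A/T = 88.72/30.01 = 2.956 m.
Froude number Fr = V/√(g·D_h) = 3.346/√(9.81×2.956) = 0.621, which is less than 1, so the flow is subcritical.

subcritical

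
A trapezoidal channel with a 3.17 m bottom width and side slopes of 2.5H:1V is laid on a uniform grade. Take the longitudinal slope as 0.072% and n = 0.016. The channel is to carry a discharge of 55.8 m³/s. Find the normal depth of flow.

Manning's equation rearranged: A R^(2/3) = nQ / (1·√S) = 0.016 × 55.8 / (√0.00072) = 33.27.
Trying y = 2.25 m: A R^(2/3) = 23.5 — low.
Trying y = 2.9 m: A R^(2/3) = 41.48 — high.
Trying y = 2.63 m: A R^(2/3) = 33.26 — close enough.

y_n = 2.63 m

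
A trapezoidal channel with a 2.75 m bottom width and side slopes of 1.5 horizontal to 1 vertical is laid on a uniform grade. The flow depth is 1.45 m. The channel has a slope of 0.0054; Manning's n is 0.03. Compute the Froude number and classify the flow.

With bottom width b = 2.75 m and side slope z = 1.5: A = (b + zy)y = (2.75 + 1.5×1.45)×1.45 = 7.141 m²; P = b + 2y√(1+z²) = 2.75 + 2×1.45×1.803 = 7.978 m.
Hydraulic radius R = A/P = 7.141/7.978 = 0.8951 m.
V = (1/n) R^(2/3) √S = (1/0.03) × 0.8951^(2/3) × √0.0054 = 2.275 m/s. Hydraulic depth D_h = A/T = 7.141/7.1 = 1.006 m.
Froude number Fr = V/√(g·D_h) = 2.275/√(9.81×1.006) = 0.724, which is less than 1, so the flow is subcritical.

subcritical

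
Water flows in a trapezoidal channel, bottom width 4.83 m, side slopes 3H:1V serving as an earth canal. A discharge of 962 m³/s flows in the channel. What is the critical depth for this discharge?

At critical depth, Q² T / (g A³) = 1, i.e. A³/T = Q²/g = 962²/9.81 = 94340.
Trying y = 7.39 m: A³/T = 161600 — too large.
Trying y = 6.56 m: A³/T = 94060 — ≈ 94340.

y_c = 6.56 m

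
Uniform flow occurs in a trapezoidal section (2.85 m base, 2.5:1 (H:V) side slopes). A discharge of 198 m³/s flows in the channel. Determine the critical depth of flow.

At critical depth, Q² T / (g A³) = 1, i.e. A³/T = Q²/g = 198²/9.81 = 3996.
At y = 4.03 m: A³/T = 6144 — high.
At y = 3.66 m: A³/T = 4006 — close enough.

y_c = 3.66 m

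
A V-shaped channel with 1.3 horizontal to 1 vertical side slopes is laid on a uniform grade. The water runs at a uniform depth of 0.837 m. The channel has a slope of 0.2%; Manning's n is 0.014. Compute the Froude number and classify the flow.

For a triangular section with side slope z = 1.3: A = zy² = 1.3×0.837² = 0.9107 m²; P = 2y√(1+z²) = 2×0.837×1.64 = 2.746 m.
Hydraulic radius R = A/P = 0.9107/2.746 = 0.3317 m.
V = (1/n) R^(2/3) √S = (1/0.014) × 0.3317^(2/3) × √0.002 = 1.531 m/s. Hydraulic depth D_h = A/T = 0.9107/2.176 = 0.4185 m.
Froude number Fr = V/√(g·D_h) = 1.531/√(9.81×0.4185) = 0.755, which is less than 1, so the flow is subcritical.

subcritical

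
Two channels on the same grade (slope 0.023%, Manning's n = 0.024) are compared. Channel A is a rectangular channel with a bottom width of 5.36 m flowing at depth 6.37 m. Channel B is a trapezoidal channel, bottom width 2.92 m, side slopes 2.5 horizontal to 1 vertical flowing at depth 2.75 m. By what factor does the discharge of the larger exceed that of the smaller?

Channel A: Flow area A = b·y = 5.36 × 6.37 = 34.14 m². Wetted perimeter P = b + 2y = 5.36 + 2×6.37 = 18.1 m. Hydraulic radius R = A/P = 34.14/18.1 = 1.886 m. Q_A = (1/0.024)·34.14·1.886^(2/3)·√0.00023 = 32.94 m³/s.
Channel B: With bottom width b = 2.92 m and side slope z = 2.5: A = (b + zy)y = (2.92 + 2.5×2.75)×2.75 = 26.94 m²; P = b + 2y√(1+z²) = 2.92 + 2×2.75×2.693 = 17.73 m. Hydraulic radius R = A/P = 26.94/17.73 = 1.519 m. Q_B = (1/0.024)·26.94·1.519^(2/3)·√0.00023 = 22.5 m³/s.
The larger discharge is 32.94 m³/s and the smaller is 22.5 m³/s; the ratio is 1.46.

1.46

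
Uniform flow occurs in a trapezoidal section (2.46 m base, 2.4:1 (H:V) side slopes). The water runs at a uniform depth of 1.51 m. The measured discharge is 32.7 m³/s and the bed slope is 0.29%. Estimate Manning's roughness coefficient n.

n = 0.014

With bottom width b = 2.46 m and side slope z = 2.4: A = (b + zy)y = (2.46 + 2.4×1.51)×1.51 = 9.187 m²; P = b + 2y√(1+z²) = 2.46 + 2×1.51×2.6 = 10.31 m.
Hydraulic radius R = A/P = 9.187/10.31 = 0.8909 m.
Rearranging Manning's equation: n = (1/Q) A R^(2/3) S^(1/2) = (1/32.7) × 9.187 × 0.8909^(2/3) × √0.0029 = 0.014.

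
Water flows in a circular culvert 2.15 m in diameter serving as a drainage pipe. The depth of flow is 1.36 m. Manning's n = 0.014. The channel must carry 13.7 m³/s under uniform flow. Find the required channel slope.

S = 0.0121

For a circular section of diameter D = 2.15 m at depth y = 1.36 m, the central angle is θ = 2 arccos(1 − 2y/D) = 3.678 rad. Then A = (D²/8)(θ − sin θ) = 2.421 m² and P = Dθ/2 = 3.954 m.
Hydraulic radius R = A/P = 2.421/3.954 = 0.6122 m.
From Manning's equation, S = [nQ / (1 A R^(2/3))]² = [0.014 × 13.7 / (1 × 2.421 × 0.6122^(2/3))]² = 0.0121.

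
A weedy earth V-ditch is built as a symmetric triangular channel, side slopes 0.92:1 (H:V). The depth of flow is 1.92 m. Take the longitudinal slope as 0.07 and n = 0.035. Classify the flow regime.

supercritical

For a triangular section with side slope z = 0.92: A = zy² = 0.92×1.92² = 3.391 m²; P = 2y√(1+z²) = 2×1.92×1.359 = 5.218 m.
Hydraulic radius R = A/P = 3.391/5.218 = 0.65 m.
V = (1/n) R^(2/3) √S = (1/0.035) × 0.65^(2/3) × √0.07 = 5.672 m/s. Hydraulic depth D_h = A/T = 3.391/3.533 = 0.96 m.
Froude number Fr = V/√(g·D_h) = 5.672/√(9.81×0.96) = 1.85, which is greater than 1, so the flow is supercritical.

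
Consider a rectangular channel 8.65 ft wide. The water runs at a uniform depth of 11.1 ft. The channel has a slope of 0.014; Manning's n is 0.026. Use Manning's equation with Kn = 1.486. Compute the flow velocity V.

V = 14.4 ft/s

Flow area A = b·y = 8.65 × 11.1 = 96.02 ft². Wetted perimeter P = b + 2y = 8.65 + 2×11.1 = 30.85 ft.
Hydraulic radius R = A/P = 96.02/30.85 = 3.112 ft.
From Manning's equation, V = (1.486/n) R^(2/3) S^(1/2) = (1.486/0.026) × 3.112^(2/3) × 0.014^(1/2) = 14.4 ft/s.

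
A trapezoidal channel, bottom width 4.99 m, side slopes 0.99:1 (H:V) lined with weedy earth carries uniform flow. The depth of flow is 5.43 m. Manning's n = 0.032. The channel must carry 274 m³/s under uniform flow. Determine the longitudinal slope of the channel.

S = 0.00622

With bottom width b = 4.99 m and side slope z = 0.99: A = (b + zy)y = (4.99 + 0.99×5.43)×5.43 = 56.29 m²; P = b + 2y√(1+z²) = 4.99 + 2×5.43×1.407 = 20.27 m.
Hydraulic radius R = A/P = 56.29/20.27 = 2.777 m.
From Manning's equation, S = [nQ / (1 A R^(2/3))]² = [0.032 × 274 / (1 × 56.29 × 2.777^(2/3))]² = 0.00622.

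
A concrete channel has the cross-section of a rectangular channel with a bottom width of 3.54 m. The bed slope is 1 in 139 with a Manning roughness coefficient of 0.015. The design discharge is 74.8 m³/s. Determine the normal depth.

Manning's equation rearranged: A R^(2/3) = nQ / (1·√S) = 0.015 × 74.8 / (√0.007194) = 13.23.
At y = 2.58 m: A R^(2/3) = 9.434 — too small.
At y = 3.73 m: A R^(2/3) = 14.91 — too large.
At y = 3.38 m: A R^(2/3) = 13.22 — matches.

y_n = 3.38 m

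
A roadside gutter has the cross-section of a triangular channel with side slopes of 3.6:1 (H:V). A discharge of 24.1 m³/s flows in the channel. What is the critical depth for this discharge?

y_c = 1.56 m

At critical depth, Q² T / (g A³) = 1, i.e. A³/T = Q²/g = 24.1²/9.81 = 59.21.
Try y = 1.97 m: A³/T = 192.3 — over.
Try y = 1.26 m: A³/T = 20.58 — short.
Try y = 1.56 m: A³/T = 59.87 — matches.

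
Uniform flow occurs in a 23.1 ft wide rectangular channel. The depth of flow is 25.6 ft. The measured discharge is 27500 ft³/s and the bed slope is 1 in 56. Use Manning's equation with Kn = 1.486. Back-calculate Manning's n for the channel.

n = 0.017

Flow area A = b·y = 23.1 × 25.6 = 591.4 ft². Wetted perimeter P = b + 2y = 23.1 + 2×25.6 = 74.3 ft.
Hydraulic radius R = A/P = 591.4/74.3 = 7.959 ft.
Rearranging Manning's equation: n = (1.486/Q) A R^(2/3) S^(1/2) = (1.486/27500) × 591.4 × 7.959^(2/3) × √0.01786 = 0.017.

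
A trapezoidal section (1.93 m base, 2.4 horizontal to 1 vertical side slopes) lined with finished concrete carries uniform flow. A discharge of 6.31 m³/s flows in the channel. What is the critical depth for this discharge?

At critical depth, Q² T / (g A³) = 1, i.e. A³/T = Q²/g = 6.31²/9.81 = 4.059.
Try y = 0.86 m: A³/T = 6.689 — high.
Try y = 0.581 m: A³/T = 1.527 — low.
Try y = 0.755 m: A³/T = 4.06 — close enough.

y_c = 0.755 m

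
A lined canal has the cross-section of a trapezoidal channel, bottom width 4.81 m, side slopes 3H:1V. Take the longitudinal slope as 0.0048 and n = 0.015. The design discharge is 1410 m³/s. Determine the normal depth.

Manning's equation rearranged: A R^(2/3) = nQ / (1·√S) = 0.015 × 1410 / (√0.0048) = 305.3.
At y = 6.61 m: A R^(2/3) = 375 — high.
At y = 4.57 m: A R^(2/3) = 156.3 — low.
At y = 6.07 m: A R^(2/3) = 305.6 — close enough.

y_n = 6.07 m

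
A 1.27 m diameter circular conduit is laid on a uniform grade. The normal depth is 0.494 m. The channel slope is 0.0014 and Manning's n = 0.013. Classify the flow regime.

subcritical

For a circular section of diameter D = 1.27 m at depth y = 0.494 m, the central angle is θ = 2 arccos(1 − 2y/D) = 2.694 rad. Then A = (D²/8)(θ − sin θ) = 0.4558 m² and P = Dθ/2 = 1.711 m.
Hydraulic radius R = A/P = 0.4558/1.711 = 0.2665 m.
V = (1/n) R^(2/3) √S = (1/0.013) × 0.2665^(2/3) × √0.0014 = 1.192 m/s. Hydraulic depth D_h = A/T = 0.4558/1.238 = 0.3681 m.
Froude number Fr = V/√(g·D_h) = 1.192/√(9.81×0.3681) = 0.627, which is less than 1, so the flow is subcritical.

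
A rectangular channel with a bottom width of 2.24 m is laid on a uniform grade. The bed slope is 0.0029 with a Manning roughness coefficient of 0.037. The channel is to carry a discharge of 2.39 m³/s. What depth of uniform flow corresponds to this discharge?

Manning's equation rearranged: A R^(2/3) = nQ / (1·√S) = 0.037 × 2.39 / (√0.0029) = 1.642.
At y = 1.37 m: A R^(2/3) = 2.222 — high.
At y = 1.09 m: A R^(2/3) = 1.644 — close enough.

y_n = 1.09 m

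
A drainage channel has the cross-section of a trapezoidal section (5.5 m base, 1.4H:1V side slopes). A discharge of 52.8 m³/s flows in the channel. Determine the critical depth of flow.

At critical depth, Q² T / (g A³) = 1, i.e. A³/T = Q²/g = 52.8²/9.81 = 284.2.
Trying y = 2.21 m: A³/T = 586.2 — too large.
Trying y = 1.37 m: A³/T = 112.4 — too small.
Trying y = 1.8 m: A³/T = 285.4 — close enough.

y_c = 1.8 m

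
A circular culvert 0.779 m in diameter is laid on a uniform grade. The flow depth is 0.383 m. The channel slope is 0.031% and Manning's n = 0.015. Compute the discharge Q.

Q = 0.0913 m³/s

For a circular section of diameter D = 0.779 m at depth y = 0.383 m, the central angle is θ = 2 arccos(1 − 2y/D) = 3.108 rad. Then A = (D²/8)(θ − sin θ) = 0.2332 m² and P = Dθ/2 = 1.211 m.
Hydraulic radius R = A/P = 0.2332/1.211 = 0.1927 m.
Manning's equation: Q = (1/n) A R^(2/3) S^(1/2) = (1/0.015) × 0.2332 × 0.1927^(2/3) × 0.00031^(1/2) = 0.0913 m³/s.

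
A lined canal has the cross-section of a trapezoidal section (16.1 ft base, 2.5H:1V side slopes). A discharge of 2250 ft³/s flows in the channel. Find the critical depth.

At critical depth, Q² T / (g A³) = 1, i.e. A³/T = Q²/g = 2250²/32.2 = 157200.
At y = 4.71 ft: A³/T = 57080 — short.
At y = 7.55 ft: A³/T = 341900 — over.
At y = 6.17 ft: A³/T = 156700 — matches.

y_c = 6.17 ft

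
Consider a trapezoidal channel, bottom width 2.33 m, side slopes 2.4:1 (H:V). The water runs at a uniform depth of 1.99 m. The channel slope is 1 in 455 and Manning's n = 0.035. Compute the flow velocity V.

V = 1.44 m/s

With bottom width b = 2.33 m and side slope z = 2.4: A = (b + zy)y = (2.33 + 2.4×1.99)×1.99 = 14.14 m²; P = b + 2y√(1+z²) = 2.33 + 2×1.99×2.6 = 12.68 m.
Hydraulic radius R = A/P = 14.14/12.68 = 1.115 m.
From Manning's equation, V = (1/n) R^(2/3) S^(1/2) = (1/0.035) × 1.115^(2/3) × 0.002198^(1/2) = 1.44 m/s.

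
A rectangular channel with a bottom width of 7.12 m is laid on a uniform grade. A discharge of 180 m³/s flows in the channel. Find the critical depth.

For a rectangular channel, critical depth y_c = (q²/g)^(1/3) where q = Q/b = 180/7.12 = 25.28 m²/s.
So y_c = (25.28²/9.81)^(1/3) = 4.02 m.

y_c = 4.02 m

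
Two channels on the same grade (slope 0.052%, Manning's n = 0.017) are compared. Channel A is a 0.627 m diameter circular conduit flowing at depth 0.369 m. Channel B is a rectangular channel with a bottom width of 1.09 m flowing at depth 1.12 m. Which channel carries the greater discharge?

channel B

Channel A: For a circular section of diameter D = 0.627 m at depth y = 0.369 m, the central angle is θ = 2 arccos(1 − 2y/D) = 3.498 rad. Then A = (D²/8)(θ − sin θ) = 0.189 m² and P = Dθ/2 = 1.096 m. Hydraulic radius R = A/P = 0.189/1.096 = 0.1724 m. Q_A = (1/0.017)·0.189·0.1724^(2/3)·√0.00052 = 0.07852 m³/s.
Channel B: Flow area A = b·y = 1.09 × 1.12 = 1.221 m². Wetted perimeter P = b + 2y = 1.09 + 2×1.12 = 3.33 m. Hydraulic radius R = A/P = 1.221/3.33 = 0.3666 m. Q_B = (1/0.017)·1.221·0.3666^(2/3)·√0.00052 = 0.8388 m³/s.
Q_A = 0.07852 m³/s vs Q_B = 0.8388 m³/s, so channel B carries more.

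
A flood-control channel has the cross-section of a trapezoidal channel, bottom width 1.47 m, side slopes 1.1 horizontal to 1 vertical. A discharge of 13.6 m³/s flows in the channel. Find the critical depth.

At critical depth, Q² T / (g A³) = 1, i.e. A³/T = Q²/g = 13.6²/9.81 = 18.85.
At y = 1.05 m: A³/T = 5.539 — too small.
At y = 1.45 m: A³/T = 18.84 — ≈ 18.85.

y_c = 1.45 m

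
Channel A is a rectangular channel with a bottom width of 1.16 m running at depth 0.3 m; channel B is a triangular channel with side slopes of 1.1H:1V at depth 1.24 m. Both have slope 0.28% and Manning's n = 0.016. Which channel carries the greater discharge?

Channel A: Flow area A = b·y = 1.16 × 0.3 = 0.348 m². Wetted perimeter P = b + 2y = 1.16 + 2×0.3 = 1.76 m. Hydraulic radius R = A/P = 0.348/1.76 = 0.1977 m. Q_A = (1/0.016)·0.348·0.1977^(2/3)·√0.0028 = 0.3906 m³/s.
Channel B: For a triangular section with side slope z = 1.1: A = zy² = 1.1×1.24² = 1.691 m²; P = 2y√(1+z²) = 2×1.24×1.487 = 3.687 m. Hydraulic radius R = A/P = 1.691/3.687 = 0.4588 m. Q_B = (1/0.016)·1.691·0.4588^(2/3)·√0.0028 = 3.327 m³/s.
Q_A = 0.3906 m³/s vs Q_B = 3.327 m³/s, so channel B carries more.

channel B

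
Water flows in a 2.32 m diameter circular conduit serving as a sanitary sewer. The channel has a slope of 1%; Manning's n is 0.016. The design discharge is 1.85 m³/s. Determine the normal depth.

y_n = 0.497 m

Manning's equation rearranged: A R^(2/3) = nQ / (1·√S) = 0.016 × 1.85 / (√0.01) = 0.296.
Trying y = 0.576 m: A R^(2/3) = 0.3972 — over.
Trying y = 0.43 m: A R^(2/3) = 0.2206 — short.
Trying y = 0.497 m: A R^(2/3) = 0.2958 — close enough.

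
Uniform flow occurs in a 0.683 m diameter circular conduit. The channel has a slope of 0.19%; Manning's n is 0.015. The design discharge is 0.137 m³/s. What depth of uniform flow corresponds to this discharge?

y_n = 0.308 m

Manning's equation rearranged: A R^(2/3) = nQ / (1·√S) = 0.015 × 0.137 / (√0.0019) = 0.04714.
Try y = 0.356 m: A R^(2/3) = 0.06047 — over.
Try y = 0.215 m: A R^(2/3) = 0.02423 — short.
Try y = 0.308 m: A R^(2/3) = 0.04715 — ≈ 0.04714.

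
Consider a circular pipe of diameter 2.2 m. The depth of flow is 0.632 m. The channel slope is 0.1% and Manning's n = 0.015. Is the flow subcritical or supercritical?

subcritical

For a circular section of diameter D = 2.2 m at depth y = 0.632 m, the central angle is θ = 2 arccos(1 − 2y/D) = 2.263 rad. Then A = (D²/8)(θ − sin θ) = 0.903 m² and P = Dθ/2 = 2.489 m.
Hydraulic radius R = A/P = 0.903/2.489 = 0.3628 m.
V = (1/n) R^(2/3) √S = (1/0.015) × 0.3628^(2/3) × √0.001 = 1.072 m/s. Hydraulic depth D_h = A/T = 0.903/1.991 = 0.4536 m.
Froude number Fr = V/√(g·D_h) = 1.072/√(9.81×0.4536) = 0.508, which is less than 1, so the flow is subcritical.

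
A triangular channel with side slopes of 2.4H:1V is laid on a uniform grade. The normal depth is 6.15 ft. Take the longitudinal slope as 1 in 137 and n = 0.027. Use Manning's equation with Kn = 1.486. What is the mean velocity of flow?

For a triangular section with side slope z = 2.4: A = zy² = 2.4×6.15² = 90.77 ft²; P = 2y√(1+z²) = 2×6.15×2.6 = 31.98 ft.
Hydraulic radius R = A/P = 90.77/31.98 = 2.838 ft.
From Manning's equation, V = (1.486/n) R^(2/3) S^(1/2) = (1.486/0.027) × 2.838^(2/3) × 0.007299^(1/2) = 9.43 ft/s.

V = 9.43 ft/s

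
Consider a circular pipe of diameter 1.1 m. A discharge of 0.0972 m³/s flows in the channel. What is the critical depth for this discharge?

y_c = 0.167 m

At critical depth, Q² T / (g A³) = 1, i.e. A³/T = Q²/g = 0.0972²/9.81 = 0.0009631.
At y = 0.184 m: A³/T = 0.001396 — high.
At y = 0.123 m: A³/T = 0.0002852 — low.
At y = 0.167 m: A³/T = 0.0009534 — close enough.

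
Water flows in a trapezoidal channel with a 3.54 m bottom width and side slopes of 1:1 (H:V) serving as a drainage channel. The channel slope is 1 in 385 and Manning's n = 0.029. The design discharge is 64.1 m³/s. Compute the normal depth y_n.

Manning's equation rearranged: A R^(2/3) = nQ / (1·√S) = 0.029 × 64.1 / (√0.002597) = 36.47.
Try y = 4.24 m: A R^(2/3) = 54.5 — over.
Try y = 2.45 m: A R^(2/3) = 18.38 — short.
Try y = 3.48 m: A R^(2/3) = 36.49 — close enough.

y_n = 3.48 m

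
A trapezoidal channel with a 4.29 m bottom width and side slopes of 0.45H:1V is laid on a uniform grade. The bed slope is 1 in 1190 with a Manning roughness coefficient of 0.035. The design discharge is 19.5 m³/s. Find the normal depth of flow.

y_n = 3.06 m

Manning's equation rearranged: A R^(2/3) = nQ / (1·√S) = 0.035 × 19.5 / (√0.0008403) = 23.54.
Trying y = 3.42 m: A R^(2/3) = 28.29 — too large.
Trying y = 2.37 m: A R^(2/3) = 15.41 — too small.
Trying y = 3.06 m: A R^(2/3) = 23.49 — ≈ 23.54.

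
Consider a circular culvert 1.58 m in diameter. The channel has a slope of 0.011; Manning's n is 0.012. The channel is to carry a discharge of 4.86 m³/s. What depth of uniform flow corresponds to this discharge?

y_n = 0.815 m

Manning's equation rearranged: A R^(2/3) = nQ / (1·√S) = 0.012 × 4.86 / (√0.011) = 0.5561.
Try y = 0.955 m: A R^(2/3) = 0.7172 — high.
Try y = 0.695 m: A R^(2/3) = 0.4223 — low.
Try y = 0.815 m: A R^(2/3) = 0.5562 — matches.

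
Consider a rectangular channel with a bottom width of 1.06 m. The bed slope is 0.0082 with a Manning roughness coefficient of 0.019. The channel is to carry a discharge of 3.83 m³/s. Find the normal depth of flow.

y_n = 1.43 m

Manning's equation rearranged: A R^(2/3) = nQ / (1·√S) = 0.019 × 3.83 / (√0.0082) = 0.8036.
Trying y = 1.8 m: A R^(2/3) = 1.052 — high.
Trying y = 1.08 m: A R^(2/3) = 0.5745 — low.
Trying y = 1.43 m: A R^(2/3) = 0.8045 — ≈ 0.8036.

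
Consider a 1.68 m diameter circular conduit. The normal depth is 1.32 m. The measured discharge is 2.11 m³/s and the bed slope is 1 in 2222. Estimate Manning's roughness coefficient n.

For a circular section of diameter D = 1.68 m at depth y = 1.32 m, the central angle is θ = 2 arccos(1 − 2y/D) = 4.358 rad. Then A = (D²/8)(θ − sin θ) = 1.868 m² and P = Dθ/2 = 3.661 m.
Hydraulic radius R = A/P = 1.868/3.661 = 0.5104 m.
Rearranging Manning's equation: n = (1/Q) A R^(2/3) S^(1/2) = (1/2.11) × 1.868 × 0.5104^(2/3) × √0.00045 = 0.012.

n = 0.012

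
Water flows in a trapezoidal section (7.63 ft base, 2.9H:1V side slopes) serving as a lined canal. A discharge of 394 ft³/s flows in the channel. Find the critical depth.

y_c = 3.02 ft

At critical depth, Q² T / (g A³) = 1, i.e. A³/T = Q²/g = 394²/32.2 = 4821.
At y = 3.53 ft: A³/T = 8927 — too large.
At y = 3.02 ft: A³/T = 4821 — ≈ 4821.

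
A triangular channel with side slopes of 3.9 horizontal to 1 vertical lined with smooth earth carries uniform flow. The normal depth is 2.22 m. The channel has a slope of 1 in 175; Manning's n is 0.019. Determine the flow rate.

For a triangular section with side slope z = 3.9: A = zy² = 3.9×2.22² = 19.22 m²; P = 2y√(1+z²) = 2×2.22×4.026 = 17.88 m.
Hydraulic radius R = A/P = 19.22/17.88 = 1.075 m.
Manning's equation: Q = (1/n) A R^(2/3) S^(1/2) = (1/0.019) × 19.22 × 1.075^(2/3) × 0.005714^(1/2) = 80.3 m³/s.

Q = 80.3 m³/s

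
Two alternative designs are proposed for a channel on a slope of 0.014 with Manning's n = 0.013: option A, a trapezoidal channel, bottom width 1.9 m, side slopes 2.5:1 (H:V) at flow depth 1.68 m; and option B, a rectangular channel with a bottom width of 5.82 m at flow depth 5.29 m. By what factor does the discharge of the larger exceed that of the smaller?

4.78

Channel A: With bottom width b = 1.9 m and side slope z = 2.5: A = (b + zy)y = (1.9 + 2.5×1.68)×1.68 = 10.25 m²; P = b + 2y√(1+z²) = 1.9 + 2×1.68×2.693 = 10.95 m. Hydraulic radius R = A/P = 10.25/10.95 = 0.9361 m. Q_A = (1/0.013)·10.25·0.9361^(2/3)·√0.014 = 89.26 m³/s.
Channel B: Flow area A = b·y = 5.82 × 5.29 = 30.79 m². Wetted perimeter P = b + 2y = 5.82 + 2×5.29 = 16.4 m. Hydraulic radius R = A/P = 30.79/16.4 = 1.877 m. Q_B = (1/0.013)·30.79·1.877^(2/3)·√0.014 = 426.4 m³/s.
The larger discharge is 426.4 m³/s and the smaller is 89.26 m³/s; the ratio is 4.78.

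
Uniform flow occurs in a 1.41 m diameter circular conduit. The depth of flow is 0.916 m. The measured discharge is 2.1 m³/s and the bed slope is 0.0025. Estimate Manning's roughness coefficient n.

n = 0.014

For a circular section of diameter D = 1.41 m at depth y = 0.916 m, the central angle is θ = 2 arccos(1 − 2y/D) = 3.749 rad. Then A = (D²/8)(θ − sin θ) = 1.074 m² and P = Dθ/2 = 2.643 m.
Hydraulic radius R = A/P = 1.074/2.643 = 0.4062 m.
Rearranging Manning's equation: n = (1/Q) A R^(2/3) S^(1/2) = (1/2.1) × 1.074 × 0.4062^(2/3) × √0.0025 = 0.014.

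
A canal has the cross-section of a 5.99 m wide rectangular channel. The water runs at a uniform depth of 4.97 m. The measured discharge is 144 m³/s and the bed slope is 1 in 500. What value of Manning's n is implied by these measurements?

n = 0.014

Flow area A = b·y = 5.99 × 4.97 = 29.77 m². Wetted perimeter P = b + 2y = 5.99 + 2×4.97 = 15.93 m.
Hydraulic radius R = A/P = 29.77/15.93 = 1.869 m.
Rearranging Manning's equation: n = (1/Q) A R^(2/3) S^(1/2) = (1/144) × 29.77 × 1.869^(2/3) × √0.002 = 0.014.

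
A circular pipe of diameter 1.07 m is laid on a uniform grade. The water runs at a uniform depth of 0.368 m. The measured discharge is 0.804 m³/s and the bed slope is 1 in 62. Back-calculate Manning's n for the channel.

For a circular section of diameter D = 1.07 m at depth y = 0.368 m, the central angle is θ = 2 arccos(1 − 2y/D) = 2.507 rad. Then A = (D²/8)(θ − sin θ) = 0.2739 m² and P = Dθ/2 = 1.341 m.
Hydraulic radius R = A/P = 0.2739/1.341 = 0.2042 m.
Rearranging Manning's equation: n = (1/Q) A R^(2/3) S^(1/2) = (1/0.804) × 0.2739 × 0.2042^(2/3) × √0.01613 = 0.015.

n = 0.015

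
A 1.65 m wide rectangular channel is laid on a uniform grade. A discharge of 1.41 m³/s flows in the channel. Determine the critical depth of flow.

For a rectangular channel, critical depth y_c = (q²/g)^(1/3) where q = Q/b = 1.41/1.65 = 0.8545 m²/s.
So y_c = (0.8545²/9.81)^(1/3) = 0.421 m.

y_c = 0.421 m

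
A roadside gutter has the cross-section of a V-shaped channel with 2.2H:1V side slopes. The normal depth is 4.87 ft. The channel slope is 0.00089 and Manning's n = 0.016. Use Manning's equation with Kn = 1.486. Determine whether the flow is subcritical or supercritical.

subcritical

For a triangular section with side slope z = 2.2: A = zy² = 2.2×4.87² = 52.18 ft²; P = 2y√(1+z²) = 2×4.87×2.417 = 23.54 ft.
Hydraulic radius R = A/P = 52.18/23.54 = 2.217 ft.
V = (1.486/n) R^(2/3) √S = (1.486/0.016) × 2.217^(2/3) × √0.00089 = 4.711 ft/s. Hydraulic depth D_h = A/T = 52.18/21.43 = 2.435 ft.
Froude number Fr = V/√(g·D_h) = 4.711/√(32.2×2.435) = 0.532, which is less than 1, so the flow is subcritical.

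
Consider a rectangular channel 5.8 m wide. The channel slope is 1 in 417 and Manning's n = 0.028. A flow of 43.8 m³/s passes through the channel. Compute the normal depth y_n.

y_n = 3.25 m

Manning's equation rearranged: A R^(2/3) = nQ / (1·√S) = 0.028 × 43.8 / (√0.002398) = 25.04.
Trying y = 3.66 m: A R^(2/3) = 29.26 — over.
Trying y = 2.68 m: A R^(2/3) = 19.39 — short.
Trying y = 3.25 m: A R^(2/3) = 25.06 — close enough.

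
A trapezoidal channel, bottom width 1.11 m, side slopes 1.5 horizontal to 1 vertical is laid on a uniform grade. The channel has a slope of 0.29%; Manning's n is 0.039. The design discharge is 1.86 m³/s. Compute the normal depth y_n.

Manning's equation rearranged: A R^(2/3) = nQ / (1·√S) = 0.039 × 1.86 / (√0.0029) = 1.347.
At y = 0.623 m: A R^(2/3) = 0.6677 — too small.
At y = 1.04 m: A R^(2/3) = 1.912 — too large.
At y = 0.88 m: A R^(2/3) = 1.346 — matches.

y_n = 0.88 m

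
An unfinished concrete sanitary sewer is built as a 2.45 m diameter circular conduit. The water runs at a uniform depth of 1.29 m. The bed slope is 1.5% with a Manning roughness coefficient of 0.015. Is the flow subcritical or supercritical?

supercritical

For a circular section of diameter D = 2.45 m at depth y = 1.29 m, the central angle is θ = 2 arccos(1 − 2y/D) = 3.248 rad. Then A = (D²/8)(θ − sin θ) = 2.516 m² and P = Dθ/2 = 3.979 m.
Hydraulic radius R = A/P = 2.516/3.979 = 0.6325 m.
V = (1/n) R^(2/3) √S = (1/0.015) × 0.6325^(2/3) × √0.015 = 6.016 m/s. Hydraulic depth D_h = A/T = 2.516/2.447 = 1.029 m.
Froude number Fr = V/√(g·D_h) = 6.016/√(9.81×1.029) = 1.89, which is greater than 1, so the flow is supercritical.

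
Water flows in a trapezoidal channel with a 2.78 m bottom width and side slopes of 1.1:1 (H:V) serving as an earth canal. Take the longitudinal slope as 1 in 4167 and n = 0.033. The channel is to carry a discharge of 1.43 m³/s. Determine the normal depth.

y_n = 1.01 m

Manning's equation rearranged: A R^(2/3) = nQ / (1·√S) = 0.033 × 1.43 / (√0.00024) = 3.046.
At y = 1.23 m: A R^(2/3) = 4.343 — too large.
At y = 1.01 m: A R^(2/3) = 3.038 — close enough.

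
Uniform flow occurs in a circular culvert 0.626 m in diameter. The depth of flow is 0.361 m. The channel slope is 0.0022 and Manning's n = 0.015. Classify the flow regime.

For a circular section of diameter D = 0.626 m at depth y = 0.361 m, the central angle is θ = 2 arccos(1 − 2y/D) = 3.45 rad. Then A = (D²/8)(θ − sin θ) = 0.1838 m² and P = Dθ/2 = 1.08 m.
Hydraulic radius R = A/P = 0.1838/1.08 = 0.1703 m.
V = (1/n) R^(2/3) √S = (1/0.015) × 0.1703^(2/3) × √0.0022 = 0.9605 m/s. Hydraulic depth D_h = A/T = 0.1838/0.6186 = 0.2972 m.
Froude number Fr = V/√(g·D_h) = 0.9605/√(9.81×0.2972) = 0.563, which is less than 1, so the flow is subcritical.

subcritical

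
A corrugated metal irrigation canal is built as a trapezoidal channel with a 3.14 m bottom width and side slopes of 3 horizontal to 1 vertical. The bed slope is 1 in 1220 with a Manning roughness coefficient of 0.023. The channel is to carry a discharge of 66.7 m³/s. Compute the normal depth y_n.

Manning's equation rearranged: A R^(2/3) = nQ / (1·√S) = 0.023 × 66.7 / (√0.0008197) = 53.58.
Trying y = 3.87 m: A R^(2/3) = 92.63 — too large.
Trying y = 3.07 m: A R^(2/3) = 53.6 — close enough.

y_n = 3.07 m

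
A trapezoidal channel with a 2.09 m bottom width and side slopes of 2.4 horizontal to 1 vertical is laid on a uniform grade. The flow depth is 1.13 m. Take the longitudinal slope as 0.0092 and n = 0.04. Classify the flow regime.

With bottom width b = 2.09 m and side slope z = 2.4: A = (b + zy)y = (2.09 + 2.4×1.13)×1.13 = 5.426 m²; P = b + 2y√(1+z²) = 2.09 + 2×1.13×2.6 = 7.966 m.
Hydraulic radius R = A/P = 5.426/7.966 = 0.6812 m.
V = (1/n) R^(2/3) √S = (1/0.04) × 0.6812^(2/3) × √0.0092 = 1.856 m/s. Hydraulic depth D_h = A/T = 5.426/7.514 = 0.7222 m.
Froude number Fr = V/√(g·D_h) = 1.856/√(9.81×0.7222) = 0.697, which is less than 1, so the flow is subcritical.

subcritical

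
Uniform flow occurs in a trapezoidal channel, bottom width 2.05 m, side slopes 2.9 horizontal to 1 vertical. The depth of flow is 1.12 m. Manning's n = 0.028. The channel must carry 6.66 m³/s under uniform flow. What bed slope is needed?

S = 0.0017

With bottom width b = 2.05 m and side slope z = 2.9: A = (b + zy)y = (2.05 + 2.9×1.12)×1.12 = 5.934 m²; P = b + 2y√(1+z²) = 2.05 + 2×1.12×3.068 = 8.921 m.
Hydraulic radius R = A/P = 5.934/8.921 = 0.6651 m.
From Manning's equation, S = [nQ / (1 A R^(2/3))]² = [0.028 × 6.66 / (1 × 5.934 × 0.6651^(2/3))]² = 0.0017.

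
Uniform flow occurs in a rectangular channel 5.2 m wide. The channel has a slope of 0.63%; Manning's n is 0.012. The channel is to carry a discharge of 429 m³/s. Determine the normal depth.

y_n = 7.96 m

Manning's equation rearranged: A R^(2/3) = nQ / (1·√S) = 0.012 × 429 / (√0.0063) = 64.86.
Trying y = 6.42 m: A R^(2/3) = 50.32 — too small.
Trying y = 10 m: A R^(2/3) = 84.28 — too large.
Trying y = 7.96 m: A R^(2/3) = 64.82 — matches.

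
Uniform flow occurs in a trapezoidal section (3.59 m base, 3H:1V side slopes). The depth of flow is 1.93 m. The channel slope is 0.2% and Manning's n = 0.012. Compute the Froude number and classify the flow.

supercritical

With bottom width b = 3.59 m and side slope z = 3: A = (b + zy)y = (3.59 + 3×1.93)×1.93 = 18.1 m²; P = b + 2y√(1+z²) = 3.59 + 2×1.93×3.162 = 15.8 m.
Hydraulic radius R = A/P = 18.1/15.8 = 1.146 m.
V = (1/n) R^(2/3) √S = (1/0.012) × 1.146^(2/3) × √0.002 = 4.081 m/s. Hydraulic depth D_h = A/T = 18.1/15.17 = 1.193 m.
Froude number Fr = V/√(g·D_h) = 4.081/√(9.81×1.193) = 1.19, which is greater than 1, so the flow is supercritical.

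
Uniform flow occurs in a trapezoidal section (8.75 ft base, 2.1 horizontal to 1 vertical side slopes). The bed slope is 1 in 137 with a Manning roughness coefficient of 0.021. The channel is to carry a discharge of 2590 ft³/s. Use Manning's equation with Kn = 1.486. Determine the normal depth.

Manning's equation rearranged: A R^(2/3) = nQ / (1.486·√S) = 0.021 × 2590 / (1.486 × √0.007299) = 428.4.
Trying y = 8.13 ft: A R^(2/3) = 572.9 — high.
Trying y = 5.91 ft: A R^(2/3) = 285.6 — low.
Trying y = 7.13 ft: A R^(2/3) = 428.7 — close enough.

y_n = 7.13 ft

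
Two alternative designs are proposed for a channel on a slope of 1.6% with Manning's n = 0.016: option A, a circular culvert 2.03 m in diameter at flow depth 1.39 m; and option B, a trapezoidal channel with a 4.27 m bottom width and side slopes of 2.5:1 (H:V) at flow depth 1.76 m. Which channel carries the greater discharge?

channel B

Channel A: For a circular section of diameter D = 2.03 m at depth y = 1.39 m, the central angle is θ = 2 arccos(1 − 2y/D) = 3.898 rad. Then A = (D²/8)(θ − sin θ) = 2.362 m² and P = Dθ/2 = 3.957 m. Hydraulic radius R = A/P = 2.362/3.957 = 0.5969 m. Q_A = (1/0.016)·2.362·0.5969^(2/3)·√0.016 = 13.24 m³/s.
Channel B: With bottom width b = 4.27 m and side slope z = 2.5: A = (b + zy)y = (4.27 + 2.5×1.76)×1.76 = 15.26 m²; P = b + 2y√(1+z²) = 4.27 + 2×1.76×2.693 = 13.75 m. Hydraulic radius R = A/P = 15.26/13.75 = 1.11 m. Q_B = (1/0.016)·15.26·1.11^(2/3)·√0.016 = 129.3 m³/s.
Q_A = 13.24 m³/s vs Q_B = 129.3 m³/s, so channel B carries more.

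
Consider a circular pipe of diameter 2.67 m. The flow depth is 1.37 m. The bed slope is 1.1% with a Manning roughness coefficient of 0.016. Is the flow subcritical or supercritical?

For a circular section of diameter D = 2.67 m at depth y = 1.37 m, the central angle is θ = 2 arccos(1 − 2y/D) = 3.194 rad. Then A = (D²/8)(θ − sin θ) = 2.893 m² and P = Dθ/2 = 4.264 m.
Hydraulic radius R = A/P = 2.893/4.264 = 0.6785 m.
V = (1/n) R^(2/3) √S = (1/0.016) × 0.6785^(2/3) × √0.011 = 5.061 m/s. Hydraulic depth D_h = A/T = 2.893/2.669 = 1.084 m.
Froude number Fr = V/√(g·D_h) = 5.061/√(9.81×1.084) = 1.55, which is greater than 1, so the flow is supercritical.

supercritical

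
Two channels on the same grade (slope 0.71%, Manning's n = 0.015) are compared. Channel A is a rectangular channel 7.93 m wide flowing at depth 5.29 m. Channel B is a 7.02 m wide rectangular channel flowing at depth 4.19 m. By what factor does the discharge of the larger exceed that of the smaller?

Channel A: Flow area A = b·y = 7.93 × 5.29 = 41.95 m². Wetted perimeter P = b + 2y = 7.93 + 2×5.29 = 18.51 m. Hydraulic radius R = A/P = 41.95/18.51 = 2.266 m. Q_A = (1/0.015)·41.95·2.266^(2/3)·√0.0071 = 406.6 m³/s.
Channel B: Flow area A = b·y = 7.02 × 4.19 = 29.41 m². Wetted perimeter P = b + 2y = 7.02 + 2×4.19 = 15.4 m. Hydraulic radius R = A/P = 29.41/15.4 = 1.91 m. Q_B = (1/0.015)·29.41·1.91^(2/3)·√0.0071 = 254.4 m³/s.
The larger discharge is 406.6 m³/s and the smaller is 254.4 m³/s; the ratio is 1.6.

1.6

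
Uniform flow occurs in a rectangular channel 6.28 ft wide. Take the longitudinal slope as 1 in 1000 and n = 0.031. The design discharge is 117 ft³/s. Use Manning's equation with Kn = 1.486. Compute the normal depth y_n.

y_n = 7.28 ft

Manning's equation rearranged: A R^(2/3) = nQ / (1.486·√S) = 0.031 × 117 / (1.486 × √0.001) = 77.18.
Trying y = 8.21 ft: A R^(2/3) = 89.09 — over.
Trying y = 7.28 ft: A R^(2/3) = 77.19 — matches.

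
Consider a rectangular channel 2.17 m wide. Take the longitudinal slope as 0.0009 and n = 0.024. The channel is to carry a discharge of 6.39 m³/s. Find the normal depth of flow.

Manning's equation rearranged: A R^(2/3) = nQ / (1·√S) = 0.024 × 6.39 / (√0.0009) = 5.112.
Try y = 2.31 m: A R^(2/3) = 4.095 — short.
Try y = 2.78 m: A R^(2/3) = 5.114 — close enough.

y_n = 2.78 m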